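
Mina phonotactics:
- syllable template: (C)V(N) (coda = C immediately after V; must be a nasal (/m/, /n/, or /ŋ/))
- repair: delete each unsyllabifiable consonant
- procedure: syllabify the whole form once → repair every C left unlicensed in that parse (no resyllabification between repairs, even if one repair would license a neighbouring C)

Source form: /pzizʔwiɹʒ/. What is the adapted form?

Under (C)V(N), the unsyllabifiable consonants are /p/, /z/, /ʔ/, /ɹ/, /ʒ/ (only a nasal (/m/, /n/, or /ŋ/) is licensed in coda position; onsets are limited to one consonant).
Deleting the stranded consonants removes /p/, /z/, /ʔ/, /ɹ/, /ʒ/.

ziwi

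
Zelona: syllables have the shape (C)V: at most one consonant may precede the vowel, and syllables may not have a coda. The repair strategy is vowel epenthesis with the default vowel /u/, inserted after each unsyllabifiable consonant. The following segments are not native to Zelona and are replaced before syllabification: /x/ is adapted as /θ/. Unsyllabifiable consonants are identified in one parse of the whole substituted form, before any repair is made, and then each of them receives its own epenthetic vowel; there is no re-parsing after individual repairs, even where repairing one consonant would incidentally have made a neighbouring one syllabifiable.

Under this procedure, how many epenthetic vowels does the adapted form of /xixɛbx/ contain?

After substitution the input is /θiθɛbθ/.
The unsyllabifiable consonants are /b/, /θ/; each receives one epenthetic vowel.

2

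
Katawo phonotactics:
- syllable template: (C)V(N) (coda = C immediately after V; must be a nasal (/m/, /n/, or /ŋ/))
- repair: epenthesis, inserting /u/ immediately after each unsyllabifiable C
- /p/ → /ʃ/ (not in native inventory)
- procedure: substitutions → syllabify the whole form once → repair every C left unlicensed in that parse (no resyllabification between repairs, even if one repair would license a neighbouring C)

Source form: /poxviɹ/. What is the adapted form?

Substitution: /p/ → /ʃ/, giving /ʃoxviɹ/.
Under (C)V(N), the unsyllabifiable consonants are /x/, /ɹ/ (only a nasal (/m/, /n/, or /ŋ/) is licensed in coda position; onsets are limited to one consonant).
Epenthesis after each stranded consonant: /x/ → /xu/, /ɹ/ → /ɹu/.

ʃoxuviɹu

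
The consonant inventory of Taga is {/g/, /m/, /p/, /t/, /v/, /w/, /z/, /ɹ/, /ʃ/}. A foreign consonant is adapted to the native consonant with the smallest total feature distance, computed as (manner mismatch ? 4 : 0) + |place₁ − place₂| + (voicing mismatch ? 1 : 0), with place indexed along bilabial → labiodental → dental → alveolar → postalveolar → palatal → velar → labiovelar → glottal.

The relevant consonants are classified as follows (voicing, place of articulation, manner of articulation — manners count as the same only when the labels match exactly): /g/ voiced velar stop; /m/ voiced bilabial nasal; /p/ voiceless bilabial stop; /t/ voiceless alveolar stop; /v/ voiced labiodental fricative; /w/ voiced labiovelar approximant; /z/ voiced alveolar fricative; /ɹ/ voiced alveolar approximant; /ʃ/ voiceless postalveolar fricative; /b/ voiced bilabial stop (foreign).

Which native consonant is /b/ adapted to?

/p/ is closest: same manner (stop), place distance 0 (bilabial→bilabial), voicing differs (+1); total 1. Next closest is /m/ at distance 4.

p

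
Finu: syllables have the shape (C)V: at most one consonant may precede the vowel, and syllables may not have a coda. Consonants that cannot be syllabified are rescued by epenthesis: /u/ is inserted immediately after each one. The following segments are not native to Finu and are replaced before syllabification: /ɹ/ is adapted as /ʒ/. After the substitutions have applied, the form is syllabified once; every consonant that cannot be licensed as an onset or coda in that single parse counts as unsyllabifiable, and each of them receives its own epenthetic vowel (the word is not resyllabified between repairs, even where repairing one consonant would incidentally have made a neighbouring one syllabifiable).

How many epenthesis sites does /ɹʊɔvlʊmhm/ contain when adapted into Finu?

After substitution the input is /ʒʊɔvlʊmhm/.
The unsyllabifiable consonants are /v/, /m/, /h/, /m/; each receives one epenthetic vowel.

4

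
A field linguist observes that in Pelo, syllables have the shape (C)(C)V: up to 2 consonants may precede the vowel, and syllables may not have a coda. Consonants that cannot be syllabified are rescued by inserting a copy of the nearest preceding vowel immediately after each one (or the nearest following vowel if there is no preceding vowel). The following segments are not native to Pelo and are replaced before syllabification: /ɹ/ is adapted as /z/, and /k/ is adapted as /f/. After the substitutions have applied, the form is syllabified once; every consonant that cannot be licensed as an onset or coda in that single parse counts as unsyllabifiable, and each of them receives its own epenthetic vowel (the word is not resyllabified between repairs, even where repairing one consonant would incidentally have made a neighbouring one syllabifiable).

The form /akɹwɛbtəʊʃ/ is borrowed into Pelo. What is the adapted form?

Substitution: /k/ → /f/, /ɹ/ → /z/, giving /afzwɛbtəʊʃ/.
The consonants /f/, /ʃ/ cannot be parsed into a legal (C)(C)V syllable (no codas are permitted; onsets may contain at most 2 consonants).
Epenthesis after each stranded consonant: /f/ → /fa/, /ʃ/ → /ʃʊ/.

afazwɛbtəʊʃʊ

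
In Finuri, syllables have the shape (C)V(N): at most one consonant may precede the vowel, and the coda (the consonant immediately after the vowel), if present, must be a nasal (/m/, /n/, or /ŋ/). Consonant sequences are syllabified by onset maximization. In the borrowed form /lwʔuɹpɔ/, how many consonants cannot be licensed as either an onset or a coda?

The consonants /l/, /w/, /ɹ/ cannot be parsed into a legal (C)V(N) syllable (only a nasal (/m/, /n/, or /ŋ/) is licensed in coda position; onsets are limited to one consonant).

3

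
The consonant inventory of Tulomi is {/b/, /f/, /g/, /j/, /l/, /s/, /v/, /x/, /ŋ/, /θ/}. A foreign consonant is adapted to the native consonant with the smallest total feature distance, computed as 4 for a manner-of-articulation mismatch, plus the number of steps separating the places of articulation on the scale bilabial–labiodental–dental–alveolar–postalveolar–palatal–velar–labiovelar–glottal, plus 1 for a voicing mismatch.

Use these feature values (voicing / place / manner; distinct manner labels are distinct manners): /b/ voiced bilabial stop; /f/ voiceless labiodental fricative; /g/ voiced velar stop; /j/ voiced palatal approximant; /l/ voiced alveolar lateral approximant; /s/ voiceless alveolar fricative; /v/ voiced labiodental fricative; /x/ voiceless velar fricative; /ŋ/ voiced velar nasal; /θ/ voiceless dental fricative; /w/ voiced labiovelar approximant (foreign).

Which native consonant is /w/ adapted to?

j

/j/ is closest: same manner (approximant), place distance 2 (labiovelar→palatal), same voicing; total 2. Next closest is /g/ at distance 5.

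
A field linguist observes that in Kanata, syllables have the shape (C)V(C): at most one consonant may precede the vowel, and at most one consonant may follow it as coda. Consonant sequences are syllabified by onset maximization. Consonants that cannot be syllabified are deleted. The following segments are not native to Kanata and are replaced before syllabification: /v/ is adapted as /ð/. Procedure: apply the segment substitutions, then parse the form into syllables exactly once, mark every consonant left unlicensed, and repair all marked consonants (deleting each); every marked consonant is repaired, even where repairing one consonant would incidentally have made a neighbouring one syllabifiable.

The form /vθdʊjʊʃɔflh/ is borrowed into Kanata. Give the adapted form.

dʊjʊʃɔf

Substitution: /v/ → /ð/, giving /ðθdʊjʊʃɔflh/.
Syllabifying with onset maximization leaves /ð/, /θ/, /l/, /h/ stranded (at most one coda consonant is licensed; onsets are limited to one consonant).
Deleting the stranded consonants removes /ð/, /θ/, /l/, /h/.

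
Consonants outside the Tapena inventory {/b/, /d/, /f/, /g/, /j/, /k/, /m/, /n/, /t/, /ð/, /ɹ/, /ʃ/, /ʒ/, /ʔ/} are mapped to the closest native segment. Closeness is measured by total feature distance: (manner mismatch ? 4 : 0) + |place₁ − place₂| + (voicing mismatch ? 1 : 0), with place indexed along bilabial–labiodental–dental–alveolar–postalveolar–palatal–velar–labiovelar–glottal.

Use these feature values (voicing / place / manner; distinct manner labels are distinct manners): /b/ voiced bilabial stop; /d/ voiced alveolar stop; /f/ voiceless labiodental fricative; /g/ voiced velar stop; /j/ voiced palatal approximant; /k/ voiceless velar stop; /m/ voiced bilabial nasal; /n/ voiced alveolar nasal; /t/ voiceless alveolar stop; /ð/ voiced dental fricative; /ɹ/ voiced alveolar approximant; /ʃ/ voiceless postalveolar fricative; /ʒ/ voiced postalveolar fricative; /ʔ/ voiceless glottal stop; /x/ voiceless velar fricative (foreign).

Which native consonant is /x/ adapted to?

ʃ

/ʃ/ is closest: same manner (fricative), place distance 2 (velar→postalveolar), same voicing; total 2. Next closest is /ʒ/ at distance 3.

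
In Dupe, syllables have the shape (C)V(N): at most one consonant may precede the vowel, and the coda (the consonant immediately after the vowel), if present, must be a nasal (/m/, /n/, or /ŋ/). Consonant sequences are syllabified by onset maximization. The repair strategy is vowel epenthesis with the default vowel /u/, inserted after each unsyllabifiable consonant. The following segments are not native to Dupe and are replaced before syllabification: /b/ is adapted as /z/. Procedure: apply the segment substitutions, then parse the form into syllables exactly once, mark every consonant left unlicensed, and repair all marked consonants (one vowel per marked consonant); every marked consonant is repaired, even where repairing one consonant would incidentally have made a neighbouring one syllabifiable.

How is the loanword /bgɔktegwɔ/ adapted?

zugɔkuteguwɔ

Substitution: /b/ → /z/, giving /zgɔktegwɔ/.
The consonants /z/, /k/, /g/ cannot be parsed into a legal (C)V(N) syllable (only a nasal (/m/, /n/, or /ŋ/) is licensed in coda position; onsets are limited to one consonant).
Each unlicensed consonant becomes the onset of a new syllable: /z/ → /zu/, /k/ → /ku/, /g/ → /gu/.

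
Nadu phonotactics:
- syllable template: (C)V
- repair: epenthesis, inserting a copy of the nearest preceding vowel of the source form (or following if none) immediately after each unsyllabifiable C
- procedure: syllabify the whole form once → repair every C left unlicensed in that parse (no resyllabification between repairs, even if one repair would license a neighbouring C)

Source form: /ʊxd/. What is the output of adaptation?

Under (C)V, the unsyllabifiable consonants are /x/, /d/ (no codas are permitted; onsets are limited to one consonant).
Epenthesis after each stranded consonant: /x/ → /xʊ/, /d/ → /dʊ/.

ʊxʊdʊ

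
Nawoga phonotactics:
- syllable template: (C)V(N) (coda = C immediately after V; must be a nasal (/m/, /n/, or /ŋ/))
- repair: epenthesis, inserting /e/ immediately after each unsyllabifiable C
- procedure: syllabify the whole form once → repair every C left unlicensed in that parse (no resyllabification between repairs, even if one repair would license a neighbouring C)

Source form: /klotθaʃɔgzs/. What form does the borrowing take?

keloteθaʃɔgezese

The consonants /k/, /t/, /g/, /z/, /s/ cannot be parsed into a legal (C)V(N) syllable (only a nasal (/m/, /n/, or /ŋ/) is licensed in coda position; onsets are limited to one consonant).
Epenthesis after each stranded consonant: /k/ → /ke/, /t/ → /te/, /g/ → /ge/, /z/ → /ze/, /s/ → /se/.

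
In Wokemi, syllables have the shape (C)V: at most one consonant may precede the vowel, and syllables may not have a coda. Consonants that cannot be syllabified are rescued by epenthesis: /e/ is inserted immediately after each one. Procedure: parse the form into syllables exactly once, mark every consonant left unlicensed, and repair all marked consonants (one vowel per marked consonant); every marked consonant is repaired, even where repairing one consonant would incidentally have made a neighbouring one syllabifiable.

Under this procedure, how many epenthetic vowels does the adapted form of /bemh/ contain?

The unsyllabifiable consonants are /m/, /h/; each receives one epenthetic vowel.

2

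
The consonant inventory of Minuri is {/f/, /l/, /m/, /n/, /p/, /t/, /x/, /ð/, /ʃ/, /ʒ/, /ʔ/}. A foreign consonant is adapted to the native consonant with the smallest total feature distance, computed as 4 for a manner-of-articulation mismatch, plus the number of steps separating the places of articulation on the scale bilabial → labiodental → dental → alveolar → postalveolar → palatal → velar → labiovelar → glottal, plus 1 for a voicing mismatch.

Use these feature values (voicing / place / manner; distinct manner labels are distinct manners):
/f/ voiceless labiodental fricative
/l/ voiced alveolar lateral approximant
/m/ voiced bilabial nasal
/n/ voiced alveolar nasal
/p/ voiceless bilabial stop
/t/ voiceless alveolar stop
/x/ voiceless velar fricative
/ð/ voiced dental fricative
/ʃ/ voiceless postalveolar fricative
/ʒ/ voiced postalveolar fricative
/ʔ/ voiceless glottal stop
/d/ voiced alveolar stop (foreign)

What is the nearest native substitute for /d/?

t

/t/ is closest: same manner (stop), place distance 0 (alveolar→alveolar), voicing differs (+1); total 1. Next closest is /l/ at distance 4.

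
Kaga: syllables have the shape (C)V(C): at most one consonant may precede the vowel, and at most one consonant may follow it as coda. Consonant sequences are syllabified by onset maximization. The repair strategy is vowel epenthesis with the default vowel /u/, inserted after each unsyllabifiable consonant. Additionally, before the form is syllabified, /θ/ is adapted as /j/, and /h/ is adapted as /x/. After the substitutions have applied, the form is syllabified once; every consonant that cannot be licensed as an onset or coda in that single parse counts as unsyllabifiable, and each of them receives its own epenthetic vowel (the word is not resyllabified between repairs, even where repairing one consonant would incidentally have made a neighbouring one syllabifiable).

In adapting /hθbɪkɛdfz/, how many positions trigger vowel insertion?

4

After substitution the input is /xjbɪkɛdfz/.
The unsyllabifiable consonants are /x/, /j/, /f/, /z/; each receives one epenthetic vowel.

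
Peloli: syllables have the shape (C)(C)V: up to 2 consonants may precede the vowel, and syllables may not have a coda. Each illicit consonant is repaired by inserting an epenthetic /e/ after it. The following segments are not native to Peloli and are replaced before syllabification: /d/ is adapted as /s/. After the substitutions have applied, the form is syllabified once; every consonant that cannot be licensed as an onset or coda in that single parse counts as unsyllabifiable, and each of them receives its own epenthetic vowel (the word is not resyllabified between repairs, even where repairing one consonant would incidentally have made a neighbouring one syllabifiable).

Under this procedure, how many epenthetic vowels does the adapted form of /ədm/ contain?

After substitution the input is /əsm/.
The unsyllabifiable consonants are /s/, /m/; each receives one epenthetic vowel.

2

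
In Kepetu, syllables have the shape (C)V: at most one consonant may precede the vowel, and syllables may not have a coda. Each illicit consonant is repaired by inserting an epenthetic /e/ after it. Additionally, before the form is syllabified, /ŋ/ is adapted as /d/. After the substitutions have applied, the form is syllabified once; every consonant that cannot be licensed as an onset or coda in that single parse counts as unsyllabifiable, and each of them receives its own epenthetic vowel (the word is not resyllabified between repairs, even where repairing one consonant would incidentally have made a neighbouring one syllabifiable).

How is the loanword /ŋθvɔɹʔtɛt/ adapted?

Substitution: /ŋ/ → /d/, giving /dθvɔɹʔtɛt/.
Syllabifying with onset maximization leaves /d/, /θ/, /ɹ/, /ʔ/, /t/ stranded (no codas are permitted; onsets are limited to one consonant).
Epenthesis after each stranded consonant: /d/ → /de/, /θ/ → /θe/, /ɹ/ → /ɹe/, /ʔ/ → /ʔe/, /t/ → /te/.

deθevɔɹeʔetɛte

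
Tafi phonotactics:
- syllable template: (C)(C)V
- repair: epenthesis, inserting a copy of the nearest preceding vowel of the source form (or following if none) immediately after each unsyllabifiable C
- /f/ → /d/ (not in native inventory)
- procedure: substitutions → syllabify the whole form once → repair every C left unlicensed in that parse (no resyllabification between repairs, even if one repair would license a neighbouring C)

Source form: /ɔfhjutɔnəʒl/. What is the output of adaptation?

ɔdɔhjutɔnəʒələ

Substitution: /f/ → /d/, giving /ɔdhjutɔnəʒl/.
The consonants /d/, /ʒ/, /l/ cannot be parsed into a legal (C)(C)V syllable (no codas are permitted; onsets may contain at most 2 consonants).
Each unlicensed consonant becomes the onset of a new syllable: /d/ → /dɔ/, /ʒ/ → /ʒə/, /l/ → /lə/.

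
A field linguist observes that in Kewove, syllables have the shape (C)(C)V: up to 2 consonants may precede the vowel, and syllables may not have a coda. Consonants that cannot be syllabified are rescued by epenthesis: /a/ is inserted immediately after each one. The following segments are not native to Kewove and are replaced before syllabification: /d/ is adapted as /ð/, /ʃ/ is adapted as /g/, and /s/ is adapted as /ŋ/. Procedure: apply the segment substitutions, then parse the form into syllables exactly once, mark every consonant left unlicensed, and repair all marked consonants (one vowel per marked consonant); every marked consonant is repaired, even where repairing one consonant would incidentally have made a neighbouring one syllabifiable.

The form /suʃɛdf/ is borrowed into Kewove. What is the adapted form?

Substitution: /s/ → /ŋ/, /ʃ/ → /g/, /d/ → /ð/, giving /ŋugɛðf/.
The consonants /ð/, /f/ cannot be parsed into a legal (C)(C)V syllable (no codas are permitted; onsets may contain at most 2 consonants).
Epenthesis after each stranded consonant: /ð/ → /ða/, /f/ → /fa/.

ŋugɛðafa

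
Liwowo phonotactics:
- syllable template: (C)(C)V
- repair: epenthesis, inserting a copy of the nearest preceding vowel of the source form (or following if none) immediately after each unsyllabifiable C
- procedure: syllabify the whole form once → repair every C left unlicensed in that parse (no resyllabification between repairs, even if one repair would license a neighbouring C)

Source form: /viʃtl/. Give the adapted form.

viʃitili

Under (C)(C)V, the unsyllabifiable consonants are /ʃ/, /t/, /l/ (no codas are permitted; onsets may contain at most 2 consonants).
Each unlicensed consonant becomes the onset of a new syllable: /ʃ/ → /ʃi/, /t/ → /ti/, /l/ → /li/.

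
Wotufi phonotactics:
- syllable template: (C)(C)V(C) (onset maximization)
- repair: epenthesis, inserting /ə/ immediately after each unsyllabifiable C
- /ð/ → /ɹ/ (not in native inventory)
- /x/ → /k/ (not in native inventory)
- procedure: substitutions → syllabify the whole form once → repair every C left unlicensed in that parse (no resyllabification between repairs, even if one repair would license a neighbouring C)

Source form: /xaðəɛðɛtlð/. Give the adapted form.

kaɹəɛɹɛtləɹə

Substitution: /x/ → /k/, /ð/ → /ɹ/, giving /kaɹəɛɹɛtlɹ/.
Syllabifying with onset maximization leaves /l/, /ɹ/ stranded (at most one coda consonant is licensed; onsets may contain at most 2 consonants).
Inserting the epenthetic vowel yields /l/ → /lə/, /ɹ/ → /ɹə/.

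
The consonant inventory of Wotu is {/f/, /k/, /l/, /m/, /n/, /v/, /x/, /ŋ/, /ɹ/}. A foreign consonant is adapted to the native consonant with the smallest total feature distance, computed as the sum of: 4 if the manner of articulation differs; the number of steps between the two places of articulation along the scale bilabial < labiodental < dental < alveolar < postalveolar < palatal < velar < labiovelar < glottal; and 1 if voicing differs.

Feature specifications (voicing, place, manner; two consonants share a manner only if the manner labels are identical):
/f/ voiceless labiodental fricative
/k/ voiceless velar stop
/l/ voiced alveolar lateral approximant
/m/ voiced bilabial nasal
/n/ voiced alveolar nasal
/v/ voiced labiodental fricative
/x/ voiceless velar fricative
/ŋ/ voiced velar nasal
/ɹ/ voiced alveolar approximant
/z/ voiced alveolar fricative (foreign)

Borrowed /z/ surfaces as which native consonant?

v

/v/ is closest: same manner (fricative), place distance 2 (alveolar→labiodental), same voicing; total 2. Next closest is /f/ at distance 3.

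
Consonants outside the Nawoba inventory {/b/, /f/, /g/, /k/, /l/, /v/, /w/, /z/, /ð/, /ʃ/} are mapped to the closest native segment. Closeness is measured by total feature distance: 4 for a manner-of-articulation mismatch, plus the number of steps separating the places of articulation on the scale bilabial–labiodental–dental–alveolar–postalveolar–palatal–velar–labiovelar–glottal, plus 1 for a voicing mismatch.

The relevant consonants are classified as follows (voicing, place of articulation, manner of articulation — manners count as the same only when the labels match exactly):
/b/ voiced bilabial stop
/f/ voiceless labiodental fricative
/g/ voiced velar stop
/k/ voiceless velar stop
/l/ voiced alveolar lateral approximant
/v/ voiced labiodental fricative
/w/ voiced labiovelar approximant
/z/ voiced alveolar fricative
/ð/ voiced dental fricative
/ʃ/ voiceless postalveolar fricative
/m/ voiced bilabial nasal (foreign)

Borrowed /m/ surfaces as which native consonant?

b

/b/ is closest: manner differs (nasal→stop, +4), place distance 0 (bilabial→bilabial), same voicing; total 4. Next closest is /v/ at distance 5.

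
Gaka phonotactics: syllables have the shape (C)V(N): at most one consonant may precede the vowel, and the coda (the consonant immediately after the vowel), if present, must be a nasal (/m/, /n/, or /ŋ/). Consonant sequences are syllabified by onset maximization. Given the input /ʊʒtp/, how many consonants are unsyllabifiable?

3

The consonants /ʒ/, /t/, /p/ cannot be parsed into a legal (C)V(N) syllable (only a nasal (/m/, /n/, or /ŋ/) is licensed in coda position; onsets are limited to one consonant).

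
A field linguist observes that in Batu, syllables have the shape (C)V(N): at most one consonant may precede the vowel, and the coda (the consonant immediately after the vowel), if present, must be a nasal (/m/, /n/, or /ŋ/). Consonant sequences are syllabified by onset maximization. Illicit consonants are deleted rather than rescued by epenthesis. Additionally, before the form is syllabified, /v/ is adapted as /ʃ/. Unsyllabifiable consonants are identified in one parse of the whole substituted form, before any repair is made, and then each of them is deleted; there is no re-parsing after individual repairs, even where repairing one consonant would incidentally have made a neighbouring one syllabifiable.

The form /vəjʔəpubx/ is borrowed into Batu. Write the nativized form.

ʃəʔəpu

Substitution: /v/ → /ʃ/, giving /ʃəjʔəpubx/.
Syllabifying with onset maximization leaves /j/, /b/, /x/ stranded (only a nasal (/m/, /n/, or /ŋ/) is licensed in coda position; onsets are limited to one consonant).
Each unlicensed consonant is deleted: /j/, /b/, /x/.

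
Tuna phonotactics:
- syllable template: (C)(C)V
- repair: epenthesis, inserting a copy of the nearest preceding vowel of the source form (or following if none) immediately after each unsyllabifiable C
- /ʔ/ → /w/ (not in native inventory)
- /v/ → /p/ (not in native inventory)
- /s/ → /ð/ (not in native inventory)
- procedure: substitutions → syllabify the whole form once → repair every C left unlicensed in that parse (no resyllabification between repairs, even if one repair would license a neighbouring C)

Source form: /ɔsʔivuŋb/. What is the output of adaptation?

Substitution: /s/ → /ð/, /ʔ/ → /w/, /v/ → /p/, giving /ɔðwipuŋb/.
The consonants /ŋ/, /b/ cannot be parsed into a legal (C)(C)V syllable (no codas are permitted; onsets may contain at most 2 consonants).
Each unlicensed consonant becomes the onset of a new syllable: /ŋ/ → /ŋu/, /b/ → /bu/.

ɔðwipuŋubu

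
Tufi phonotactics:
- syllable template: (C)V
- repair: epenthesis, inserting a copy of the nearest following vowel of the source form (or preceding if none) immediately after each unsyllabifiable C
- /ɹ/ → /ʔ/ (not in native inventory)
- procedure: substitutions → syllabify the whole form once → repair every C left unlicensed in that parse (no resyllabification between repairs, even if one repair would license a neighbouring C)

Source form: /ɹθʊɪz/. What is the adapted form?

ʔʊθʊɪzɪ

Substitution: /ɹ/ → /ʔ/, giving /ʔθʊɪz/.
Under (C)V, the unsyllabifiable consonants are /ʔ/, /z/ (no codas are permitted; onsets are limited to one consonant).
Each unlicensed consonant becomes the onset of a new syllable: /ʔ/ → /ʔʊ/, /z/ → /zɪ/.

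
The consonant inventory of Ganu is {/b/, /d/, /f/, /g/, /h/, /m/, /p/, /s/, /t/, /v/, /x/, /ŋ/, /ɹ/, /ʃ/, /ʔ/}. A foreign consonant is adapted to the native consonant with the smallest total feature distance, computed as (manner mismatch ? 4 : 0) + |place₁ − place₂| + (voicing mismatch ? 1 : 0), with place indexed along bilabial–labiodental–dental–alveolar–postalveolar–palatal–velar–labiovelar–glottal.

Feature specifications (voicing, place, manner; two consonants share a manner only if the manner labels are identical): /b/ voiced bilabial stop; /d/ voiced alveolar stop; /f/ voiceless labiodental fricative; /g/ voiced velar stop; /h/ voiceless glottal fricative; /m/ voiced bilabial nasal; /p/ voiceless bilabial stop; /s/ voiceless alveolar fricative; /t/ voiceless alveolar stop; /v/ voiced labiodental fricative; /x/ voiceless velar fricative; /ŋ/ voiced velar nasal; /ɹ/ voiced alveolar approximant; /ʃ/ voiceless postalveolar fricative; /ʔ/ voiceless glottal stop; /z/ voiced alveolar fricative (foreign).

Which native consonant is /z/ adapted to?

/s/ is closest: same manner (fricative), place distance 0 (alveolar→alveolar), voicing differs (+1); total 1. Next closest is /v/ at distance 2.

s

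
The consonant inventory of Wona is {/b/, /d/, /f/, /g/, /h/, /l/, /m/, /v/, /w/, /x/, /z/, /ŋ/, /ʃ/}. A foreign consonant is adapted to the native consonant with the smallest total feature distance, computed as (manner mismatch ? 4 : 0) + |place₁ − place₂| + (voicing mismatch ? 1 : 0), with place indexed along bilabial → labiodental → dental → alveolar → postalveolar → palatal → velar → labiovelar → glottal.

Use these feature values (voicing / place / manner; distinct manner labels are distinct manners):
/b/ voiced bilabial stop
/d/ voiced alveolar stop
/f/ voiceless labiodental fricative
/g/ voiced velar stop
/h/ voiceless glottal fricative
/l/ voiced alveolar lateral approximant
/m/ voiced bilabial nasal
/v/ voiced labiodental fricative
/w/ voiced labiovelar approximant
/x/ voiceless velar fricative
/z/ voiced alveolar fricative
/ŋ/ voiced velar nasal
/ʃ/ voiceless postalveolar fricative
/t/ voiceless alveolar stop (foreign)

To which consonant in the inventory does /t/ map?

/d/ is closest: same manner (stop), place distance 0 (alveolar→alveolar), voicing differs (+1); total 1. Next closest is /b/ at distance 4.

d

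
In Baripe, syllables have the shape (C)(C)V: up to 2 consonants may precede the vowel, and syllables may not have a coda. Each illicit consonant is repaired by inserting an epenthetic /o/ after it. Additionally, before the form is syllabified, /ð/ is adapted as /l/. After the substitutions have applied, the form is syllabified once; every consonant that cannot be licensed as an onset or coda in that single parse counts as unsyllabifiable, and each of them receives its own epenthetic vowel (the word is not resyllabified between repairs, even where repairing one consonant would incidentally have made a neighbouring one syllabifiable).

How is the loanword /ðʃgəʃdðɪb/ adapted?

Substitution: /ð/ → /l/, giving /lʃgəʃdlɪb/.
The consonants /l/, /ʃ/, /b/ cannot be parsed into a legal (C)(C)V syllable (no codas are permitted; onsets may contain at most 2 consonants).
Epenthesis after each stranded consonant: /l/ → /lo/, /ʃ/ → /ʃo/, /b/ → /bo/.

loʃgəʃodlɪbo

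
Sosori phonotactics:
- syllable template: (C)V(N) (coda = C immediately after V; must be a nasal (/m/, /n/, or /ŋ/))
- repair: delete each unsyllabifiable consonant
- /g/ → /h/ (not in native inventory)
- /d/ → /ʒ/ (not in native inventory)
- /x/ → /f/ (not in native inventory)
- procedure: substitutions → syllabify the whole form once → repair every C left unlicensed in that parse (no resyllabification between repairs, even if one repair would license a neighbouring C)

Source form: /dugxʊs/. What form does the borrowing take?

Substitution: /d/ → /ʒ/, /g/ → /h/, /x/ → /f/, giving /ʒuhfʊs/.
Syllabifying with onset maximization leaves /h/, /s/ stranded (only a nasal (/m/, /n/, or /ŋ/) is licensed in coda position; onsets are limited to one consonant).
Deleting the stranded consonants removes /h/, /s/.

ʒufʊ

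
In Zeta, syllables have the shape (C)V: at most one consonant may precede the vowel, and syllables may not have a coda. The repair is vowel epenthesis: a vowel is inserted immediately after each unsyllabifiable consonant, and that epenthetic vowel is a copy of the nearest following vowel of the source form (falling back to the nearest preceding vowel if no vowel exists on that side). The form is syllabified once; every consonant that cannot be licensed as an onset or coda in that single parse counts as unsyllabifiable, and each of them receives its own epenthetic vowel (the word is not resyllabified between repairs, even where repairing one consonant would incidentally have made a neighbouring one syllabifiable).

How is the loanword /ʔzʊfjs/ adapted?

Syllabifying with onset maximization leaves /ʔ/, /f/, /j/, /s/ stranded (no codas are permitted; onsets are limited to one consonant).
Each unlicensed consonant becomes the onset of a new syllable: /ʔ/ → /ʔʊ/, /f/ → /fʊ/, /j/ → /jʊ/, /s/ → /sʊ/.

ʔʊzʊfʊjʊsʊ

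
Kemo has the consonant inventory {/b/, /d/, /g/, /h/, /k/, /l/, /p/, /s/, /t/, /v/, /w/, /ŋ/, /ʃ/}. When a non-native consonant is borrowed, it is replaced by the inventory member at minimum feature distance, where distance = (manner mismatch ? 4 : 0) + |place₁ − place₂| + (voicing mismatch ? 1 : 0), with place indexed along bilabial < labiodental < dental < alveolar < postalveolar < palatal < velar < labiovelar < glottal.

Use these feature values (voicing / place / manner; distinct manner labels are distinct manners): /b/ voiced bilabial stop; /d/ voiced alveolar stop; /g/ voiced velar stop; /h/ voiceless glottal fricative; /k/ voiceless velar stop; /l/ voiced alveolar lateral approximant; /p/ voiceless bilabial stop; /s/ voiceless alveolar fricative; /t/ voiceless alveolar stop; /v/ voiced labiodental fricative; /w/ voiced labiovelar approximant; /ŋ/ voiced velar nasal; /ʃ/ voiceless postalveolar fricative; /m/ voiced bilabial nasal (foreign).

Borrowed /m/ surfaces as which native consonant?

/b/ is closest: manner differs (nasal→stop, +4), place distance 0 (bilabial→bilabial), same voicing; total 4. Next closest is /p/ at distance 5.

b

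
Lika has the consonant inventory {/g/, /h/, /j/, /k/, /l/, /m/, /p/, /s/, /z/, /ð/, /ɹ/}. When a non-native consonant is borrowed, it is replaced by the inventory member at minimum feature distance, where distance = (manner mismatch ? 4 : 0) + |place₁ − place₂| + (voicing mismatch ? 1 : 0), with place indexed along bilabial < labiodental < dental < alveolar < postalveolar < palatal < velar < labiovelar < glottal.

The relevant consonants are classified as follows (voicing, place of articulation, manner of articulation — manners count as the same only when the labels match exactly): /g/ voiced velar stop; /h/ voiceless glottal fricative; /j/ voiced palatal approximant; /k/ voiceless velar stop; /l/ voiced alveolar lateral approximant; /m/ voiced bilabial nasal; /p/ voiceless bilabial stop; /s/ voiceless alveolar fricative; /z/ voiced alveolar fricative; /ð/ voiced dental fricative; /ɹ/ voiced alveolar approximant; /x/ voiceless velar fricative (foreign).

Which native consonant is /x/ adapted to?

/h/ is closest: same manner (fricative), place distance 2 (velar→glottal), same voicing; total 2. Next closest is /s/ at distance 3.

h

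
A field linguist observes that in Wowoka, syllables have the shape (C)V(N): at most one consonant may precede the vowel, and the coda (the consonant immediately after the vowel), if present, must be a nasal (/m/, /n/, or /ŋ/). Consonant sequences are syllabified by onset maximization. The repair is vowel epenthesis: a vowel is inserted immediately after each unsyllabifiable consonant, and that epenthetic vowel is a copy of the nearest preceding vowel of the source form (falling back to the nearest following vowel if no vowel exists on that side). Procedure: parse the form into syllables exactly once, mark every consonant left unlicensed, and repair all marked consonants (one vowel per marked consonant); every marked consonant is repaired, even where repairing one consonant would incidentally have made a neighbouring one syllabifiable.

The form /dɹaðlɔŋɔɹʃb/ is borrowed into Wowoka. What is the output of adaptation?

daɹaðalɔŋɔɹɔʃɔbɔ

Under (C)V(N), the unsyllabifiable consonants are /d/, /ð/, /ɹ/, /ʃ/, /b/ (only a nasal (/m/, /n/, or /ŋ/) is licensed in coda position; onsets are limited to one consonant).
Epenthesis after each stranded consonant: /d/ → /da/, /ð/ → /ða/, /ɹ/ → /ɹɔ/, /ʃ/ → /ʃɔ/, /b/ → /bɔ/.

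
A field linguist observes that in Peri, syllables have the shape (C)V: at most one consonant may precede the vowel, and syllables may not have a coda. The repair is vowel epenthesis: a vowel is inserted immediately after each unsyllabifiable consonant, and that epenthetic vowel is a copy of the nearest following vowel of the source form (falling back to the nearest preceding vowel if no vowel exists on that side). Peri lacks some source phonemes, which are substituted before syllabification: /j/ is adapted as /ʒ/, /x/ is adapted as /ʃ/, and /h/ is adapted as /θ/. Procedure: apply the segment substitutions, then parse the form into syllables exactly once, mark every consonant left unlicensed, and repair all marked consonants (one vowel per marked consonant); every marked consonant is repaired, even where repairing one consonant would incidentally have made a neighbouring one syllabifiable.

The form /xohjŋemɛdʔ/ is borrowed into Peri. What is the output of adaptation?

ʃoθeʒeŋemɛdɛʔɛ

Substitution: /x/ → /ʃ/, /h/ → /θ/, /j/ → /ʒ/, giving /ʃoθʒŋemɛdʔ/.
Under (C)V, the unsyllabifiable consonants are /θ/, /ʒ/, /d/, /ʔ/ (no codas are permitted; onsets are limited to one consonant).
Epenthesis after each stranded consonant: /θ/ → /θe/, /ʒ/ → /ʒe/, /d/ → /dɛ/, /ʔ/ → /ʔɛ/.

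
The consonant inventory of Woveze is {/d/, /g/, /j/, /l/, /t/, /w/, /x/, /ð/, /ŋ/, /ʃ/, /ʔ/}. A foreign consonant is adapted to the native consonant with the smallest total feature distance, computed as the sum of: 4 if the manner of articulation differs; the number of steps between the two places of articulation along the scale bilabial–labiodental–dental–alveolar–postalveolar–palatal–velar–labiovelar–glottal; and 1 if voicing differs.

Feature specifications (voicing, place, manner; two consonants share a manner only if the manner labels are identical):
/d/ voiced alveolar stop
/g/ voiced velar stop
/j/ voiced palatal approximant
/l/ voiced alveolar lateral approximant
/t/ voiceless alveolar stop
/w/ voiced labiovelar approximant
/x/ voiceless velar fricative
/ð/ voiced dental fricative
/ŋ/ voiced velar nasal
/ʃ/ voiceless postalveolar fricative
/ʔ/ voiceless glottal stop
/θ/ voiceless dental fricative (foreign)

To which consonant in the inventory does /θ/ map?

/ð/ is closest: same manner (fricative), place distance 0 (dental→dental), voicing differs (+1); total 1. Next closest is /ʃ/ at distance 2.

ð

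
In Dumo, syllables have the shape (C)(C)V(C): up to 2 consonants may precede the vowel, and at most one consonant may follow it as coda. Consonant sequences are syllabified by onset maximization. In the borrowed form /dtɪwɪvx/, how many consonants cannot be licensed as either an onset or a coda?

Under (C)(C)V(C), the unsyllabifiable consonants are /x/ (at most one coda consonant is licensed; onsets may contain at most 2 consonants).

1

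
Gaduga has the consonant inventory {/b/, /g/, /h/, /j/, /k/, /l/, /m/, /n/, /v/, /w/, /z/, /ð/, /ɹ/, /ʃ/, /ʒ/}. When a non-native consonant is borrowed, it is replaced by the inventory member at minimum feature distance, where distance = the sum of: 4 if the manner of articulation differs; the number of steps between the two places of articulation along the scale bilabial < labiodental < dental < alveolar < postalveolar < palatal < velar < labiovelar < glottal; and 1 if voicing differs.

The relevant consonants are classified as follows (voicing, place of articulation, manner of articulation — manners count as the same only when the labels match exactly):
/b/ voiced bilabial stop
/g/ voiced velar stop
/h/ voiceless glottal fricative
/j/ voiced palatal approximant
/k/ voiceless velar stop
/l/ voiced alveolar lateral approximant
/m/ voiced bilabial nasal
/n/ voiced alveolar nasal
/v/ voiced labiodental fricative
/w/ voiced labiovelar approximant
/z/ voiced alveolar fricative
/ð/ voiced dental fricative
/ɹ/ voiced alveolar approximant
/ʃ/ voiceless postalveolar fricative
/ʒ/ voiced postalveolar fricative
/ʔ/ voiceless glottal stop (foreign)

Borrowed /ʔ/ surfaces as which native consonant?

/k/ is closest: same manner (stop), place distance 2 (glottal→velar), same voicing; total 2. Next closest is /g/ at distance 3.

k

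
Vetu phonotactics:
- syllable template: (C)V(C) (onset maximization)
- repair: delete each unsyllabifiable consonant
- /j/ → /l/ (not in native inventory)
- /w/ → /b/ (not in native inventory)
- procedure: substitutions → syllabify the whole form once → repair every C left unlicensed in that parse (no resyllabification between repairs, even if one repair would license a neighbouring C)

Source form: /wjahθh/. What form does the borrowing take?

Substitution: /w/ → /b/, /j/ → /l/, giving /blahθh/.
Under (C)V(C), the unsyllabifiable consonants are /b/, /θ/, /h/ (at most one coda consonant is licensed; onsets are limited to one consonant).
Each unlicensed consonant is deleted: /b/, /θ/, /h/.

lah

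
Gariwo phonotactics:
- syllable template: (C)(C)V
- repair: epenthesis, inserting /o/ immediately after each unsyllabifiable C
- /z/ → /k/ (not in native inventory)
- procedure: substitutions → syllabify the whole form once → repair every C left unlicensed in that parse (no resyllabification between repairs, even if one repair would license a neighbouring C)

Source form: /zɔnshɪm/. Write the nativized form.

Substitution: /z/ → /k/, giving /kɔnshɪm/.
Syllabifying with onset maximization leaves /n/, /m/ stranded (no codas are permitted; onsets may contain at most 2 consonants).
Epenthesis after each stranded consonant: /n/ → /no/, /m/ → /mo/.

kɔnoshɪmo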